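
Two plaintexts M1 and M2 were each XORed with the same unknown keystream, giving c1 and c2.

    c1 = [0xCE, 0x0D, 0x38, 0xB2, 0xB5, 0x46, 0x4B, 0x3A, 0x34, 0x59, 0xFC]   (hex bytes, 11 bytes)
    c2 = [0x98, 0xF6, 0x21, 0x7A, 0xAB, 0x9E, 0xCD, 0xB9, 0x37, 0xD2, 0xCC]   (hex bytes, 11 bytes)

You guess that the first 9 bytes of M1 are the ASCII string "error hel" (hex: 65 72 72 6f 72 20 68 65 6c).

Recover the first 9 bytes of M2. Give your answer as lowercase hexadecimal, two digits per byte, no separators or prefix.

33896ba76cf8eee66f

First, c1 ⊕ c2 = (M1 ⊕ K) ⊕ (M2 ⊕ K) = M1 ⊕ M2, so the key drops out. Then M2 = (M1 ⊕ M2) ⊕ M1 over the first 9 bytes.
byte 0: (ce XOR 98) XOR 65 = 56 XOR 65 = 33
byte 1: (0d XOR f6) XOR 72 = fb XOR 72 = 89
byte 2: (38 XOR 21) XOR 72 = 19 XOR 72 = 6b
byte 3: (b2 XOR 7a) XOR 6f = c8 XOR 6f = a7
byte 4: (b5 XOR ab) XOR 72 = 1e XOR 72 = 6c
byte 5: (46 XOR 9e) XOR 20 = d8 XOR 20 = f8
byte 6: (4b XOR cd) XOR 68 = 86 XOR 68 = ee
byte 7: (3a XOR b9) XOR 65 = 83 XOR 65 = e6
byte 8: (34 XOR 37) XOR 6c = 03 XOR 6c = 6f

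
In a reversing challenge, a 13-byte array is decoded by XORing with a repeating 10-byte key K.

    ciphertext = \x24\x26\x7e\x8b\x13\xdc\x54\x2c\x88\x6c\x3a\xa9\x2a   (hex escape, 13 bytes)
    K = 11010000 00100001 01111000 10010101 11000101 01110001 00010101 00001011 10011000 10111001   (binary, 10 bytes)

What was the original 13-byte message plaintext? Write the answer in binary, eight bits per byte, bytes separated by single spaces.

The 10-byte key repeats, so the effective keystream is d0 21 78 95 c5 71 15 0b 98 b9 d0 21 78.
byte 0:  36 ⊕ 208 = 244
byte 1:  38 ⊕  33 =   7
byte 2: 126 ⊕ 120 =   6
byte 3: 139 ⊕ 149 =  30
byte 4:  19 ⊕ 197 = 214
byte 5: 220 ⊕ 113 = 173
byte 6:  84 ⊕  21 =  65
byte 7:  44 ⊕  11 =  39
byte 8: 136 ⊕ 152 =  16
byte 9: 108 ⊕ 185 = 213
byte 10:  58 ⊕ 208 = 234
byte 11: 169 ⊕  33 = 136
byte 12:  42 ⊕ 120 =  82

11110100 00000111 00000110 00011110 11010110 10101101 01000001 00100111 00010000 11010101 11101010 10001000 01010010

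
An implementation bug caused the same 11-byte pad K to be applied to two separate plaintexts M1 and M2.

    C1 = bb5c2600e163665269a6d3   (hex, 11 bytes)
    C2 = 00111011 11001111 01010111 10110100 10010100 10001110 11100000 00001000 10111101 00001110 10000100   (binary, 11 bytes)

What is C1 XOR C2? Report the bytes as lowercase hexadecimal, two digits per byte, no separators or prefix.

C1 ⊕ C2 = (M1 ⊕ K) ⊕ (M2 ⊕ K) = M1 ⊕ M2 — the shared key cancels under XOR.
byte 0: bb XOR 3b = 80
byte 1: 5c XOR cf = 93
byte 2: 26 XOR 57 = 71
byte 3: 00 XOR b4 = b4
byte 4: e1 XOR 94 = 75
byte 5: 63 XOR 8e = ed
byte 6: 66 XOR e0 = 86
byte 7: 52 XOR 08 = 5a
byte 8: 69 XOR bd = d4
byte 9: a6 XOR 0e = a8
byte 10: d3 XOR 84 = 57

809371b475ed865ad4a857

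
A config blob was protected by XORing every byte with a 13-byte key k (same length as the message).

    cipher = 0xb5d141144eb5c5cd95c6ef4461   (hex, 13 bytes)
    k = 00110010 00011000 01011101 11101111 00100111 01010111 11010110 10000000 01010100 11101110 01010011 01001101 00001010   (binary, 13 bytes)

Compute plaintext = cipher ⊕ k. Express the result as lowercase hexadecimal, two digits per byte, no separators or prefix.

87c91cfb69e2134dc128bc096b

b5 xor 32 = 87
d1 xor 18 = c9
41 xor 5d = 1c
14 xor ef = fb
4e xor 27 = 69
b5 xor 57 = e2
c5 xor d6 = 13
cd xor 80 = 4d
95 xor 54 = c1
c6 xor ee = 28
ef xor 53 = bc
44 xor 4d = 09
61 xor 0a = 6b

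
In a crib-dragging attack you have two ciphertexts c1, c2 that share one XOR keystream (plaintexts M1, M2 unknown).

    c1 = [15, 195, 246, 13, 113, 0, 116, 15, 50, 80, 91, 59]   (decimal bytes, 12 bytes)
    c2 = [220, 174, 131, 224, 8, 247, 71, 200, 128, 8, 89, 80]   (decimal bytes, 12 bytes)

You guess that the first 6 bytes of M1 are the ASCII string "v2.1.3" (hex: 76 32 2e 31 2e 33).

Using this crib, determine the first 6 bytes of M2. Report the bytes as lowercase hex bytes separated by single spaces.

a5 5f 5b dc 57 c4

First, c1 ⊕ c2 = (M1 ⊕ K) ⊕ (M2 ⊕ K) = M1 ⊕ M2, so the key drops out. Then M2 = (M1 ⊕ M2) ⊕ M1 over the first 6 bytes.
byte 0: (0f XOR dc) XOR 76 = d3 XOR 76 = a5
byte 1: (c3 XOR ae) XOR 32 = 6d XOR 32 = 5f
byte 2: (f6 XOR 83) XOR 2e = 75 XOR 2e = 5b
byte 3: (0d XOR e0) XOR 31 = ed XOR 31 = dc
byte 4: (71 XOR 08) XOR 2e = 79 XOR 2e = 57
byte 5: (00 XOR f7) XOR 33 = f7 XOR 33 = c4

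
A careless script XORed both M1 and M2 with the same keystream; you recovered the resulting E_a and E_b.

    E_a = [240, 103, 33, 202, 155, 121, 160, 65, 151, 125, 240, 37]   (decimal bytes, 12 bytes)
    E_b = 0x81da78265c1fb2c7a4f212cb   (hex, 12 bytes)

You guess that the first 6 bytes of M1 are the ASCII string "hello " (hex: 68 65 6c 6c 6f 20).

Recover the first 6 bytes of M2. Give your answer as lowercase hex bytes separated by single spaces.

19 d8 35 80 a8 46

First, E_a ⊕ E_b = (M1 ⊕ K) ⊕ (M2 ⊕ K) = M1 ⊕ M2, so the key drops out. Then M2 = (M1 ⊕ M2) ⊕ M1 over the first 6 bytes.
byte 0: (f0 xor 81) xor 68 = 71 xor 68 = 19
byte 1: (67 xor da) xor 65 = bd xor 65 = d8
byte 2: (21 xor 78) xor 6c = 59 xor 6c = 35
byte 3: (ca xor 26) xor 6c = ec xor 6c = 80
byte 4: (9b xor 5c) xor 6f = c7 xor 6f = a8
byte 5: (79 xor 1f) xor 20 = 66 xor 20 = 46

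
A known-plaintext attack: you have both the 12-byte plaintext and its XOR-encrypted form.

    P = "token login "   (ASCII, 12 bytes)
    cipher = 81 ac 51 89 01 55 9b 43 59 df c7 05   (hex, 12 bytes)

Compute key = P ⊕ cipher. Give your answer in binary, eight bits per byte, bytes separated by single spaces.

Since cipher = P ⊕ key, XORing both sides with P gives key = P ⊕ cipher.
byte 0: 74 xor 81 = f5
byte 1: 6f xor ac = c3
byte 2: 6b xor 51 = 3a
byte 3: 65 xor 89 = ec
byte 4: 6e xor 01 = 6f
byte 5: 20 xor 55 = 75
byte 6: 6c xor 9b = f7
byte 7: 6f xor 43 = 2c
byte 8: 67 xor 59 = 3e
byte 9: 69 xor df = b6
byte 10: 6e xor c7 = a9
byte 11: 20 xor 05 = 25

11110101 11000011 00111010 11101100 01101111 01110101 11110111 00101100 00111110 10110110 10101001 00100101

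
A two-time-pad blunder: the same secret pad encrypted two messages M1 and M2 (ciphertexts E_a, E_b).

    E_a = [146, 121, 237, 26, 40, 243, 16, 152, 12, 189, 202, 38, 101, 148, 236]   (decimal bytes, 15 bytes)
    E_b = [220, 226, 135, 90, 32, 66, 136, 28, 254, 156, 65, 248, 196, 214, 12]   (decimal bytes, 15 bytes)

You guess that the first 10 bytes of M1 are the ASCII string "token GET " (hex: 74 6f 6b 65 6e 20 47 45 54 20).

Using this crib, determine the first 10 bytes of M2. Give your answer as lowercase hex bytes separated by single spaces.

3a f4 01 25 66 91 df c1 a6 01

First, E_a ⊕ E_b = (M1 ⊕ K) ⊕ (M2 ⊕ K) = M1 ⊕ M2, so the key drops out. Then M2 = (M1 ⊕ M2) ⊕ M1 over the first 10 bytes.
byte 0: (92 ⊕ dc) ⊕ 74 = 4e ⊕ 74 = 3a
byte 1: (79 ⊕ e2) ⊕ 6f = 9b ⊕ 6f = f4
byte 2: (ed ⊕ 87) ⊕ 6b = 6a ⊕ 6b = 01
byte 3: (1a ⊕ 5a) ⊕ 65 = 40 ⊕ 65 = 25
byte 4: (28 ⊕ 20) ⊕ 6e = 08 ⊕ 6e = 66
byte 5: (f3 ⊕ 42) ⊕ 20 = b1 ⊕ 20 = 91
byte 6: (10 ⊕ 88) ⊕ 47 = 98 ⊕ 47 = df
byte 7: (98 ⊕ 1c) ⊕ 45 = 84 ⊕ 45 = c1
byte 8: (0c ⊕ fe) ⊕ 54 = f2 ⊕ 54 = a6
byte 9: (bd ⊕ 9c) ⊕ 20 = 21 ⊕ 20 = 01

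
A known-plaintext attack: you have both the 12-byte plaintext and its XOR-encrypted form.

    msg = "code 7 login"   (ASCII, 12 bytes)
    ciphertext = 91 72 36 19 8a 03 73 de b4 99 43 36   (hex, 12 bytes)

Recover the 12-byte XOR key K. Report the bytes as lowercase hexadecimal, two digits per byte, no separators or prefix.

f21d527caa3453b2dbfe2a58

Since ciphertext = msg ⊕ K, XORing both sides with msg gives K = msg ⊕ ciphertext.
63 ^ 91 = f2
6f ^ 72 = 1d
64 ^ 36 = 52
65 ^ 19 = 7c
20 ^ 8a = aa
37 ^ 03 = 34
20 ^ 73 = 53
6c ^ de = b2
6f ^ b4 = db
67 ^ 99 = fe
69 ^ 43 = 2a
6e ^ 36 = 58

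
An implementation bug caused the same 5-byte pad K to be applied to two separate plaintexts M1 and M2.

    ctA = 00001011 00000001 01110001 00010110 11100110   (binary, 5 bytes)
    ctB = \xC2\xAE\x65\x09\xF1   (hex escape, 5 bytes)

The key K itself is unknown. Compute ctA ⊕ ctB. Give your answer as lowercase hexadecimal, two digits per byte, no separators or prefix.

ctA ⊕ ctB = (M1 ⊕ K) ⊕ (M2 ⊕ K) = M1 ⊕ M2 — the shared key cancels under XOR.
 11 ⊕ 194 = 201
  1 ⊕ 174 = 175
113 ⊕ 101 =  20
 22 ⊕   9 =  31
230 ⊕ 241 =  23

c9af141f17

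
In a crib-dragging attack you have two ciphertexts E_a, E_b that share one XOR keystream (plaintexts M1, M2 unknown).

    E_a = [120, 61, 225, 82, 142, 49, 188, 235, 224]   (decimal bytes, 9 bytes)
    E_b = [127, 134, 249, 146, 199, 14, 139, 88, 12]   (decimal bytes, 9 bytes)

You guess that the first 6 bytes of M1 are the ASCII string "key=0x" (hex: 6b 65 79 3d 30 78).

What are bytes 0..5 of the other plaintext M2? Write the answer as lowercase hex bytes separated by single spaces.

First, E_a ⊕ E_b = (M1 ⊕ K) ⊕ (M2 ⊕ K) = M1 ⊕ M2, so the key drops out. Then M2 = (M1 ⊕ M2) ⊕ M1 over the first 6 bytes.
byte 0: (78 xor 7f) xor 6b = 07 xor 6b = 6c
byte 1: (3d xor 86) xor 65 = bb xor 65 = de
byte 2: (e1 xor f9) xor 79 = 18 xor 79 = 61
byte 3: (52 xor 92) xor 3d = c0 xor 3d = fd
byte 4: (8e xor c7) xor 30 = 49 xor 30 = 79
byte 5: (31 xor 0e) xor 78 = 3f xor 78 = 47

6c de 61 fd 79 47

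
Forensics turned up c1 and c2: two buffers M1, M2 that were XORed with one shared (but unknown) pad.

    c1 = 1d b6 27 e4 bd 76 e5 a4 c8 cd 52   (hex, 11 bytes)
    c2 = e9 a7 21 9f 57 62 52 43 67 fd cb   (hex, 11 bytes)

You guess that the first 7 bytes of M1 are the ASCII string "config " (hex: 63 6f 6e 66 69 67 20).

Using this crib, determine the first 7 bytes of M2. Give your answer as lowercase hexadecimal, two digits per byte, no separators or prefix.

First, c1 ⊕ c2 = (M1 ⊕ K) ⊕ (M2 ⊕ K) = M1 ⊕ M2, so the key drops out. Then M2 = (M1 ⊕ M2) ⊕ M1 over the first 7 bytes.
byte 0: (1d ^ e9) ^ 63 = f4 ^ 63 = 97
byte 1: (b6 ^ a7) ^ 6f = 11 ^ 6f = 7e
byte 2: (27 ^ 21) ^ 6e = 06 ^ 6e = 68
byte 3: (e4 ^ 9f) ^ 66 = 7b ^ 66 = 1d
byte 4: (bd ^ 57) ^ 69 = ea ^ 69 = 83
byte 5: (76 ^ 62) ^ 67 = 14 ^ 67 = 73
byte 6: (e5 ^ 52) ^ 20 = b7 ^ 20 = 97

977e681d837397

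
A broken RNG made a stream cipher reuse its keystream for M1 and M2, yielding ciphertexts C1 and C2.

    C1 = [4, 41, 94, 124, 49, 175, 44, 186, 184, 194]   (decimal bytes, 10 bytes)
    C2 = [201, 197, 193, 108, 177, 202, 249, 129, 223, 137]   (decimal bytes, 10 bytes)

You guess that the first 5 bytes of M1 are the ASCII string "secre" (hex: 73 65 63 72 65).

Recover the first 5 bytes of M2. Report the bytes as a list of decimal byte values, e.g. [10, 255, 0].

First, C1 ⊕ C2 = (M1 ⊕ K) ⊕ (M2 ⊕ K) = M1 ⊕ M2, so the key drops out. Then M2 = (M1 ⊕ M2) ⊕ M1 over the first 5 bytes.
byte 0: (04 ⊕ c9) ⊕ 73 = cd ⊕ 73 = be
byte 1: (29 ⊕ c5) ⊕ 65 = ec ⊕ 65 = 89
byte 2: (5e ⊕ c1) ⊕ 63 = 9f ⊕ 63 = fc
byte 3: (7c ⊕ 6c) ⊕ 72 = 10 ⊕ 72 = 62
byte 4: (31 ⊕ b1) ⊕ 65 = 80 ⊕ 65 = e5

[190, 137, 252, 98, 229]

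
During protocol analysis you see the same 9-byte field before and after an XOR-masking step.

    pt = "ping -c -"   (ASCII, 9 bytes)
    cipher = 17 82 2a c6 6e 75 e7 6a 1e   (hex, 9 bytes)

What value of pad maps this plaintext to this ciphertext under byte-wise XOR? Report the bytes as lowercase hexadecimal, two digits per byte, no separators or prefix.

Since cipher = pt ⊕ pad, XORing both sides with pt gives pad = pt ⊕ cipher.
byte 0: 70 ⊕ 17 = 67
byte 1: 69 ⊕ 82 = eb
byte 2: 6e ⊕ 2a = 44
byte 3: 67 ⊕ c6 = a1
byte 4: 20 ⊕ 6e = 4e
byte 5: 2d ⊕ 75 = 58
byte 6: 63 ⊕ e7 = 84
byte 7: 20 ⊕ 6a = 4a
byte 8: 2d ⊕ 1e = 33

67eb44a14e58844a33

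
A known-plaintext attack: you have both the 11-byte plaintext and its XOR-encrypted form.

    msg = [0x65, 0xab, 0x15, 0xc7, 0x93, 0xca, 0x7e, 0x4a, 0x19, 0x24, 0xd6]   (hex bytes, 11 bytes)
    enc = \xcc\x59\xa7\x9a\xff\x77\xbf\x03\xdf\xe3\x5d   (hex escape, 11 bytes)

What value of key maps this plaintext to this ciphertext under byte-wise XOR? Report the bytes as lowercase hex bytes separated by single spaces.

Since enc = msg ⊕ key, XORing both sides with msg gives key = msg ⊕ enc.
byte 0: 65 ⊕ cc = a9
byte 1: ab ⊕ 59 = f2
byte 2: 15 ⊕ a7 = b2
byte 3: c7 ⊕ 9a = 5d
byte 4: 93 ⊕ ff = 6c
byte 5: ca ⊕ 77 = bd
byte 6: 7e ⊕ bf = c1
byte 7: 4a ⊕ 03 = 49
byte 8: 19 ⊕ df = c6
byte 9: 24 ⊕ e3 = c7
byte 10: d6 ⊕ 5d = 8b

a9 f2 b2 5d 6c bd c1 49 c6 c7 8b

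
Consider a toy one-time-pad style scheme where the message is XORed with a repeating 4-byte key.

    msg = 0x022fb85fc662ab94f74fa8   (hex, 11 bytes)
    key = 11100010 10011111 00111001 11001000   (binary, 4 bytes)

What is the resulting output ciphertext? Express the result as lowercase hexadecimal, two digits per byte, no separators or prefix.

e0b0819724fd925c15d091

The 4-byte key repeats, so the effective keystream is e2 9f 39 c8 e2 9f 39 c8 e2 9f 39.
byte 0:   2 XOR 226 = 224
byte 1:  47 XOR 159 = 176
byte 2: 184 XOR  57 = 129
byte 3:  95 XOR 200 = 151
byte 4: 198 XOR 226 =  36
byte 5:  98 XOR 159 = 253
byte 6: 171 XOR  57 = 146
byte 7: 148 XOR 200 =  92
byte 8: 247 XOR 226 =  21
byte 9:  79 XOR 159 = 208
byte 10: 168 XOR  57 = 145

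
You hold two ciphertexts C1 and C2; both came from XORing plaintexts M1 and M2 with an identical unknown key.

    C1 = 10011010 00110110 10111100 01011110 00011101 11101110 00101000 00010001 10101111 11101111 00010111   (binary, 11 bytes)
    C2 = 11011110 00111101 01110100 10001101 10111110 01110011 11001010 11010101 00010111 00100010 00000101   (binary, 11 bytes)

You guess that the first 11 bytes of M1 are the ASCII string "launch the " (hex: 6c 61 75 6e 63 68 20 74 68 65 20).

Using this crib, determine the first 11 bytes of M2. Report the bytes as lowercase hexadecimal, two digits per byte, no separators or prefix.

286abdbdc0f5c2b0d0a832

First, C1 ⊕ C2 = (M1 ⊕ K) ⊕ (M2 ⊕ K) = M1 ⊕ M2, so the key drops out. Then M2 = (M1 ⊕ M2) ⊕ M1 over the first 11 bytes.
byte 0: (9a ⊕ de) ⊕ 6c = 44 ⊕ 6c = 28
byte 1: (36 ⊕ 3d) ⊕ 61 = 0b ⊕ 61 = 6a
byte 2: (bc ⊕ 74) ⊕ 75 = c8 ⊕ 75 = bd
byte 3: (5e ⊕ 8d) ⊕ 6e = d3 ⊕ 6e = bd
byte 4: (1d ⊕ be) ⊕ 63 = a3 ⊕ 63 = c0
byte 5: (ee ⊕ 73) ⊕ 68 = 9d ⊕ 68 = f5
byte 6: (28 ⊕ ca) ⊕ 20 = e2 ⊕ 20 = c2
byte 7: (11 ⊕ d5) ⊕ 74 = c4 ⊕ 74 = b0
byte 8: (af ⊕ 17) ⊕ 68 = b8 ⊕ 68 = d0
byte 9: (ef ⊕ 22) ⊕ 65 = cd ⊕ 65 = a8
byte 10: (17 ⊕ 05) ⊕ 20 = 12 ⊕ 20 = 32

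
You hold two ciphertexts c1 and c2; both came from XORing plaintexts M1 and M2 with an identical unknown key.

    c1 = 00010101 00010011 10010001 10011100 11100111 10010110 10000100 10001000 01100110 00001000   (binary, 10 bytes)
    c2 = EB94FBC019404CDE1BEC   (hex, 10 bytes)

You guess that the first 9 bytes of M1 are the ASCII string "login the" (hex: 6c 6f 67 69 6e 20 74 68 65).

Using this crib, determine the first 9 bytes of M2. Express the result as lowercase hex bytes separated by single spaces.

92 e8 0d 35 90 f6 bc 3e 18

First, c1 ⊕ c2 = (M1 ⊕ K) ⊕ (M2 ⊕ K) = M1 ⊕ M2, so the key drops out. Then M2 = (M1 ⊕ M2) ⊕ M1 over the first 9 bytes.
byte 0: (15 ⊕ eb) ⊕ 6c = fe ⊕ 6c = 92
byte 1: (13 ⊕ 94) ⊕ 6f = 87 ⊕ 6f = e8
byte 2: (91 ⊕ fb) ⊕ 67 = 6a ⊕ 67 = 0d
byte 3: (9c ⊕ c0) ⊕ 69 = 5c ⊕ 69 = 35
byte 4: (e7 ⊕ 19) ⊕ 6e = fe ⊕ 6e = 90
byte 5: (96 ⊕ 40) ⊕ 20 = d6 ⊕ 20 = f6
byte 6: (84 ⊕ 4c) ⊕ 74 = c8 ⊕ 74 = bc
byte 7: (88 ⊕ de) ⊕ 68 = 56 ⊕ 68 = 3e
byte 8: (66 ⊕ 1b) ⊕ 65 = 7d ⊕ 65 = 18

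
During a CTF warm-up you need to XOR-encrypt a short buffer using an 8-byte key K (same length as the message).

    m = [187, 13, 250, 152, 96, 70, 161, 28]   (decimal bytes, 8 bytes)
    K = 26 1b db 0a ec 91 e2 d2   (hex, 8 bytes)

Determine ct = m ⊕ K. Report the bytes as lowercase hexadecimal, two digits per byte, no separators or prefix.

9d1621928cd743ce

XOR is its own inverse, so applying the key byte-wise gives the result directly.
bb xor 26 = 9d
0d xor 1b = 16
fa xor db = 21
98 xor 0a = 92
60 xor ec = 8c
46 xor 91 = d7
a1 xor e2 = 43
1c xor d2 = ce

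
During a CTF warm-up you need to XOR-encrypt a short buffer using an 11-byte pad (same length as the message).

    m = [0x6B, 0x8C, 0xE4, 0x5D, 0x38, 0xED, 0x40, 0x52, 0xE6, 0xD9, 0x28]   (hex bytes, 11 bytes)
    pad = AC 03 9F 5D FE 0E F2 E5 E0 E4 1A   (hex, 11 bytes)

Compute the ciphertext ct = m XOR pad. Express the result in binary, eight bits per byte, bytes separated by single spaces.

11000111 10001111 01111011 00000000 11000110 11100011 10110010 10110111 00000110 00111101 00110010

01101011 ⊕ 10101100 = 11000111
10001100 ⊕ 00000011 = 10001111
11100100 ⊕ 10011111 = 01111011
01011101 ⊕ 01011101 = 00000000
00111000 ⊕ 11111110 = 11000110
11101101 ⊕ 00001110 = 11100011
01000000 ⊕ 11110010 = 10110010
01010010 ⊕ 11100101 = 10110111
11100110 ⊕ 11100000 = 00000110
11011001 ⊕ 11100100 = 00111101
00101000 ⊕ 00011010 = 00110010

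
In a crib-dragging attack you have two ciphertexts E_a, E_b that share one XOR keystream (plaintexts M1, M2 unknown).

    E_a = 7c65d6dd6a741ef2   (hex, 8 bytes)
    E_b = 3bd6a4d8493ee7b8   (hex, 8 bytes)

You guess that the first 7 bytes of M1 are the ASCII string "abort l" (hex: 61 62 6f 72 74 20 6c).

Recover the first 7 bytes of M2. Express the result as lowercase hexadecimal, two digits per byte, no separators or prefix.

26d11d77576a95

First, E_a ⊕ E_b = (M1 ⊕ K) ⊕ (M2 ⊕ K) = M1 ⊕ M2, so the key drops out. Then M2 = (M1 ⊕ M2) ⊕ M1 over the first 7 bytes.
byte 0: (7c ^ 3b) ^ 61 = 47 ^ 61 = 26
byte 1: (65 ^ d6) ^ 62 = b3 ^ 62 = d1
byte 2: (d6 ^ a4) ^ 6f = 72 ^ 6f = 1d
byte 3: (dd ^ d8) ^ 72 = 05 ^ 72 = 77
byte 4: (6a ^ 49) ^ 74 = 23 ^ 74 = 57
byte 5: (74 ^ 3e) ^ 20 = 4a ^ 20 = 6a
byte 6: (1e ^ e7) ^ 6c = f9 ^ 6c = 95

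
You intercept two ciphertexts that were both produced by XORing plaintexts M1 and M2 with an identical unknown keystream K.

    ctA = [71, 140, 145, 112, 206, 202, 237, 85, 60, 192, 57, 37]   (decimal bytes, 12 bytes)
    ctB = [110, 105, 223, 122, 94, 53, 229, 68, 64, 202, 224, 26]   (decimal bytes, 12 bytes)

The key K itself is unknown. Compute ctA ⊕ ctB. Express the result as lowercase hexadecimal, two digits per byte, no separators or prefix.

ctA ⊕ ctB = (M1 ⊕ K) ⊕ (M2 ⊕ K) = M1 ⊕ M2 — the shared key cancels under XOR.
01000111 ⊕ 01101110 = 00101001
10001100 ⊕ 01101001 = 11100101
10010001 ⊕ 11011111 = 01001110
01110000 ⊕ 01111010 = 00001010
11001110 ⊕ 01011110 = 10010000
11001010 ⊕ 00110101 = 11111111
11101101 ⊕ 11100101 = 00001000
01010101 ⊕ 01000100 = 00010001
00111100 ⊕ 01000000 = 01111100
11000000 ⊕ 11001010 = 00001010
00111001 ⊕ 11100000 = 11011001
00100101 ⊕ 00011010 = 00111111

29e54e0a90ff08117c0ad93f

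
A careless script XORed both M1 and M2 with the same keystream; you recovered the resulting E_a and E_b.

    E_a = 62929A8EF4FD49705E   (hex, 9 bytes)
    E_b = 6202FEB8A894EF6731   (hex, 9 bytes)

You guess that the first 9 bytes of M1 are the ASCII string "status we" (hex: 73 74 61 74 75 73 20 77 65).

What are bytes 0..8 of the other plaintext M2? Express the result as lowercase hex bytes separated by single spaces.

73 e4 05 42 29 1a 86 60 0a

First, E_a ⊕ E_b = (M1 ⊕ K) ⊕ (M2 ⊕ K) = M1 ⊕ M2, so the key drops out. Then M2 = (M1 ⊕ M2) ⊕ M1 over the first 9 bytes.
byte 0: (62 xor 62) xor 73 = 00 xor 73 = 73
byte 1: (92 xor 02) xor 74 = 90 xor 74 = e4
byte 2: (9a xor fe) xor 61 = 64 xor 61 = 05
byte 3: (8e xor b8) xor 74 = 36 xor 74 = 42
byte 4: (f4 xor a8) xor 75 = 5c xor 75 = 29
byte 5: (fd xor 94) xor 73 = 69 xor 73 = 1a
byte 6: (49 xor ef) xor 20 = a6 xor 20 = 86
byte 7: (70 xor 67) xor 77 = 17 xor 77 = 60
byte 8: (5e xor 31) xor 65 = 6f xor 65 = 0a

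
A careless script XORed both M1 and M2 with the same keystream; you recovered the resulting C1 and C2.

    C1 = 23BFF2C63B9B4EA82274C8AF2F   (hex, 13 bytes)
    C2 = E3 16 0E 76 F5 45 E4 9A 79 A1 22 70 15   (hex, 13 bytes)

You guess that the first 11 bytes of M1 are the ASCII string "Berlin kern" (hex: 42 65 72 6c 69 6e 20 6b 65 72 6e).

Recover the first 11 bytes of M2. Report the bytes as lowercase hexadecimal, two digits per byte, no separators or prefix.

First, C1 ⊕ C2 = (M1 ⊕ K) ⊕ (M2 ⊕ K) = M1 ⊕ M2, so the key drops out. Then M2 = (M1 ⊕ M2) ⊕ M1 over the first 11 bytes.
byte 0: (23 ^ e3) ^ 42 = c0 ^ 42 = 82
byte 1: (bf ^ 16) ^ 65 = a9 ^ 65 = cc
byte 2: (f2 ^ 0e) ^ 72 = fc ^ 72 = 8e
byte 3: (c6 ^ 76) ^ 6c = b0 ^ 6c = dc
byte 4: (3b ^ f5) ^ 69 = ce ^ 69 = a7
byte 5: (9b ^ 45) ^ 6e = de ^ 6e = b0
byte 6: (4e ^ e4) ^ 20 = aa ^ 20 = 8a
byte 7: (a8 ^ 9a) ^ 6b = 32 ^ 6b = 59
byte 8: (22 ^ 79) ^ 65 = 5b ^ 65 = 3e
byte 9: (74 ^ a1) ^ 72 = d5 ^ 72 = a7
byte 10: (c8 ^ 22) ^ 6e = ea ^ 6e = 84

82cc8edca7b08a593ea784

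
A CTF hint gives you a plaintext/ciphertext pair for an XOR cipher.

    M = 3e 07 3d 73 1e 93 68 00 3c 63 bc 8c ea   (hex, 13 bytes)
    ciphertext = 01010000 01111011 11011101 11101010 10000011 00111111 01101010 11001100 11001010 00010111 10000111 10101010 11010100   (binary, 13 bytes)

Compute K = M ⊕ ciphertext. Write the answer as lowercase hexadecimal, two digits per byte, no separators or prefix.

6e7ce0999dac02ccf6743b263e

Since ciphertext = M ⊕ K, XORing both sides with M gives K = M ⊕ ciphertext.
byte 0: 3e xor 50 = 6e
byte 1: 07 xor 7b = 7c
byte 2: 3d xor dd = e0
byte 3: 73 xor ea = 99
byte 4: 1e xor 83 = 9d
byte 5: 93 xor 3f = ac
byte 6: 68 xor 6a = 02
byte 7: 00 xor cc = cc
byte 8: 3c xor ca = f6
byte 9: 63 xor 17 = 74
byte 10: bc xor 87 = 3b
byte 11: 8c xor aa = 26
byte 12: ea xor d4 = 3e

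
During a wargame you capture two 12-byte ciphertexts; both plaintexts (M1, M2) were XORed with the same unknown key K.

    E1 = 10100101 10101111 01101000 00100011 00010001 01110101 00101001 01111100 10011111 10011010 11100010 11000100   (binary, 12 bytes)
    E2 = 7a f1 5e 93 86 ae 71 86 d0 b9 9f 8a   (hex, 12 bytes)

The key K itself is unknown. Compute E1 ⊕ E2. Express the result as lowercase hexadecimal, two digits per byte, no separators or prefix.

df5e36b097db58fa4f237d4e

E1 ⊕ E2 = (M1 ⊕ K) ⊕ (M2 ⊕ K) = M1 ⊕ M2 — the shared key cancels under XOR.
a5 XOR 7a = df
af XOR f1 = 5e
68 XOR 5e = 36
23 XOR 93 = b0
11 XOR 86 = 97
75 XOR ae = db
29 XOR 71 = 58
7c XOR 86 = fa
9f XOR d0 = 4f
9a XOR b9 = 23
e2 XOR 9f = 7d
c4 XOR 8a = 4e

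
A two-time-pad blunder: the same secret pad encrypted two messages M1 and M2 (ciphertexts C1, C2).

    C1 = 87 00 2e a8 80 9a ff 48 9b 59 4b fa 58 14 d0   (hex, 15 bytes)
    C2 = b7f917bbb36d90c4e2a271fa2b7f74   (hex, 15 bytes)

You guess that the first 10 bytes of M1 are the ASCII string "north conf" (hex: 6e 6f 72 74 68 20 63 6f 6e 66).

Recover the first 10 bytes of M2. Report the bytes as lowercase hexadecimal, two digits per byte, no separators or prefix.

5e964b675bd70ce3179d

First, C1 ⊕ C2 = (M1 ⊕ K) ⊕ (M2 ⊕ K) = M1 ⊕ M2, so the key drops out. Then M2 = (M1 ⊕ M2) ⊕ M1 over the first 10 bytes.
byte 0: (87 ^ b7) ^ 6e = 30 ^ 6e = 5e
byte 1: (00 ^ f9) ^ 6f = f9 ^ 6f = 96
byte 2: (2e ^ 17) ^ 72 = 39 ^ 72 = 4b
byte 3: (a8 ^ bb) ^ 74 = 13 ^ 74 = 67
byte 4: (80 ^ b3) ^ 68 = 33 ^ 68 = 5b
byte 5: (9a ^ 6d) ^ 20 = f7 ^ 20 = d7
byte 6: (ff ^ 90) ^ 63 = 6f ^ 63 = 0c
byte 7: (48 ^ c4) ^ 6f = 8c ^ 6f = e3
byte 8: (9b ^ e2) ^ 6e = 79 ^ 6e = 17
byte 9: (59 ^ a2) ^ 66 = fb ^ 66 = 9d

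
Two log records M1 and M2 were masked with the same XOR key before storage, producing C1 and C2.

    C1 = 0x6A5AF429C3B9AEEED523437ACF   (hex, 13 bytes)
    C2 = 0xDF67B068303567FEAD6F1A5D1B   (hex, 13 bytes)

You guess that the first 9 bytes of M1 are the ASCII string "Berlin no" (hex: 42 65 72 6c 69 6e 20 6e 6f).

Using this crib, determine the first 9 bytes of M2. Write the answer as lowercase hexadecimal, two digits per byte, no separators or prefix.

f758362d9ae2e97e17

First, C1 ⊕ C2 = (M1 ⊕ K) ⊕ (M2 ⊕ K) = M1 ⊕ M2, so the key drops out. Then M2 = (M1 ⊕ M2) ⊕ M1 over the first 9 bytes.
byte 0: (6a ⊕ df) ⊕ 42 = b5 ⊕ 42 = f7
byte 1: (5a ⊕ 67) ⊕ 65 = 3d ⊕ 65 = 58
byte 2: (f4 ⊕ b0) ⊕ 72 = 44 ⊕ 72 = 36
byte 3: (29 ⊕ 68) ⊕ 6c = 41 ⊕ 6c = 2d
byte 4: (c3 ⊕ 30) ⊕ 69 = f3 ⊕ 69 = 9a
byte 5: (b9 ⊕ 35) ⊕ 6e = 8c ⊕ 6e = e2
byte 6: (ae ⊕ 67) ⊕ 20 = c9 ⊕ 20 = e9
byte 7: (ee ⊕ fe) ⊕ 6e = 10 ⊕ 6e = 7e
byte 8: (d5 ⊕ ad) ⊕ 6f = 78 ⊕ 6f = 17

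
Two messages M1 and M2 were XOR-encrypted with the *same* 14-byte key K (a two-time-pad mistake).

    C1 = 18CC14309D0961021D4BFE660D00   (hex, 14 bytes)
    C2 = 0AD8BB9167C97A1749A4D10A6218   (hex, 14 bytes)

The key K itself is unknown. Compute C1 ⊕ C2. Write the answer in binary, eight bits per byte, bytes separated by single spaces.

00010010 00010100 10101111 10100001 11111010 11000000 00011011 00010101 01010100 11101111 00101111 01101100 01101111 00011000

C1 ⊕ C2 = (M1 ⊕ K) ⊕ (M2 ⊕ K) = M1 ⊕ M2 — the shared key cancels under XOR.
byte 0: 18 ^ 0a = 12
byte 1: cc ^ d8 = 14
byte 2: 14 ^ bb = af
byte 3: 30 ^ 91 = a1
byte 4: 9d ^ 67 = fa
byte 5: 09 ^ c9 = c0
byte 6: 61 ^ 7a = 1b
byte 7: 02 ^ 17 = 15
byte 8: 1d ^ 49 = 54
byte 9: 4b ^ a4 = ef
byte 10: fe ^ d1 = 2f
byte 11: 66 ^ 0a = 6c
byte 12: 0d ^ 62 = 6f
byte 13: 00 ^ 18 = 18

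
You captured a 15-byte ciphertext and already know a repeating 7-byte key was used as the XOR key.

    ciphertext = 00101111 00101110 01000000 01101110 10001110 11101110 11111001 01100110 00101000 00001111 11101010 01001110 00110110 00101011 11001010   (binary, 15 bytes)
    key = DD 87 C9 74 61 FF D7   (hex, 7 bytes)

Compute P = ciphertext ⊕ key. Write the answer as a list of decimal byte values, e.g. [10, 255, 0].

The 7-byte key repeats, so the effective keystream is dd 87 c9 74 61 ff d7 dd 87 c9 74 61 ff d7 dd.
byte 0: 2f ⊕ dd = f2
byte 1: 2e ⊕ 87 = a9
byte 2: 40 ⊕ c9 = 89
byte 3: 6e ⊕ 74 = 1a
byte 4: 8e ⊕ 61 = ef
byte 5: ee ⊕ ff = 11
byte 6: f9 ⊕ d7 = 2e
byte 7: 66 ⊕ dd = bb
byte 8: 28 ⊕ 87 = af
byte 9: 0f ⊕ c9 = c6
byte 10: ea ⊕ 74 = 9e
byte 11: 4e ⊕ 61 = 2f
byte 12: 36 ⊕ ff = c9
byte 13: 2b ⊕ d7 = fc
byte 14: ca ⊕ dd = 17

[242, 169, 137, 26, 239, 17, 46, 187, 175, 198, 158, 47, 201, 252, 23]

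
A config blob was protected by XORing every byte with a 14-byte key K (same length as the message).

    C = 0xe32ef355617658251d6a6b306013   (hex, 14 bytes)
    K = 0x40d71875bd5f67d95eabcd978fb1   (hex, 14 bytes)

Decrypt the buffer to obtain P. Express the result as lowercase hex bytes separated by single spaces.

XOR is its own inverse, so applying the key byte-wise gives the result directly.
e3 ^ 40 = a3
2e ^ d7 = f9
f3 ^ 18 = eb
55 ^ 75 = 20
61 ^ bd = dc
76 ^ 5f = 29
58 ^ 67 = 3f
25 ^ d9 = fc
1d ^ 5e = 43
6a ^ ab = c1
6b ^ cd = a6
30 ^ 97 = a7
60 ^ 8f = ef
13 ^ b1 = a2

a3 f9 eb 20 dc 29 3f fc 43 c1 a6 a7 ef a2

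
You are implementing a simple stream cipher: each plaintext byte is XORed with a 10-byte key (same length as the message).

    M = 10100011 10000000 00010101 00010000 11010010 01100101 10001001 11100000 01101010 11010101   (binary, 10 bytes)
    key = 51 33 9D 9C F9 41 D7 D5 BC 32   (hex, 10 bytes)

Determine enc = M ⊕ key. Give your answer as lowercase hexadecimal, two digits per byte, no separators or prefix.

XOR is its own inverse, so applying the key byte-wise gives the result directly.
byte 0: 10100011 xor 01010001 = 11110010
byte 1: 10000000 xor 00110011 = 10110011
byte 2: 00010101 xor 10011101 = 10001000
byte 3: 00010000 xor 10011100 = 10001100
byte 4: 11010010 xor 11111001 = 00101011
byte 5: 01100101 xor 01000001 = 00100100
byte 6: 10001001 xor 11010111 = 01011110
byte 7: 11100000 xor 11010101 = 00110101
byte 8: 01101010 xor 10111100 = 11010110
byte 9: 11010101 xor 00110010 = 11100111

f2b3888c2b245e35d6e7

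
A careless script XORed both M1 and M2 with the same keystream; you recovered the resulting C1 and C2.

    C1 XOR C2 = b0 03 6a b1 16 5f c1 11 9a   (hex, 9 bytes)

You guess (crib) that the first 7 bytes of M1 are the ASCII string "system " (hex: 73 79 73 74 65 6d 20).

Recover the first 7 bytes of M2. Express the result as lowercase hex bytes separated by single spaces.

c3 7a 19 c5 73 32 e1

Since C1 ⊕ C2 = M1 ⊕ M2, XORing with the guessed M1 bytes yields the corresponding M2 bytes: M2 = (C1 ⊕ C2) ⊕ M1.
10110000 XOR 01110011 = 11000011
00000011 XOR 01111001 = 01111010
01101010 XOR 01110011 = 00011001
10110001 XOR 01110100 = 11000101
00010110 XOR 01100101 = 01110011
01011111 XOR 01101101 = 00110010
11000001 XOR 00100000 = 11100001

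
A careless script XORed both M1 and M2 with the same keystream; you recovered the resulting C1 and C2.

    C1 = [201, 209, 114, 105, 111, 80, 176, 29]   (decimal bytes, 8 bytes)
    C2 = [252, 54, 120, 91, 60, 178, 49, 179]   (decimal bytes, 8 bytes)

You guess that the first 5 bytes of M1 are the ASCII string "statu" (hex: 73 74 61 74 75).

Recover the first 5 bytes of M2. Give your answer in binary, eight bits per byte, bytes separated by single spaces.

First, C1 ⊕ C2 = (M1 ⊕ K) ⊕ (M2 ⊕ K) = M1 ⊕ M2, so the key drops out. Then M2 = (M1 ⊕ M2) ⊕ M1 over the first 5 bytes.
byte 0: (c9 ⊕ fc) ⊕ 73 = 35 ⊕ 73 = 46
byte 1: (d1 ⊕ 36) ⊕ 74 = e7 ⊕ 74 = 93
byte 2: (72 ⊕ 78) ⊕ 61 = 0a ⊕ 61 = 6b
byte 3: (69 ⊕ 5b) ⊕ 74 = 32 ⊕ 74 = 46
byte 4: (6f ⊕ 3c) ⊕ 75 = 53 ⊕ 75 = 26

01000110 10010011 01101011 01000110 00100110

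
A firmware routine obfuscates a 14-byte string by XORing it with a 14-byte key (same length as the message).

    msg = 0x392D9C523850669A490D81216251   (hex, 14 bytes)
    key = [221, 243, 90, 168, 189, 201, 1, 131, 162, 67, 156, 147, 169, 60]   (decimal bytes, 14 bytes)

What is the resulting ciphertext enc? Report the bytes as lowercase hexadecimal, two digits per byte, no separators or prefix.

XOR is its own inverse, so applying the key byte-wise gives the result directly.
00111001 XOR 11011101 = 11100100
00101101 XOR 11110011 = 11011110
10011100 XOR 01011010 = 11000110
01010010 XOR 10101000 = 11111010
00111000 XOR 10111101 = 10000101
01010000 XOR 11001001 = 10011001
01100110 XOR 00000001 = 01100111
10011010 XOR 10000011 = 00011001
01001001 XOR 10100010 = 11101011
00001101 XOR 01000011 = 01001110
10000001 XOR 10011100 = 00011101
00100001 XOR 10010011 = 10110010
01100010 XOR 10101001 = 11001011
01010001 XOR 00111100 = 01101101

e4dec6fa85996719eb4e1db2cb6d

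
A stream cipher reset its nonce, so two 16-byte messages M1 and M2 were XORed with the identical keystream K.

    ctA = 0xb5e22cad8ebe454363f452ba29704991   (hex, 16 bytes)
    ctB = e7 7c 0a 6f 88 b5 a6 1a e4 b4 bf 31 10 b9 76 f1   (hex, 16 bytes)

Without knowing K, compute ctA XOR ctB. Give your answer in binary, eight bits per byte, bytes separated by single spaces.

01010010 10011110 00100110 11000010 00000110 00001011 11100011 01011001 10000111 01000000 11101101 10001011 00111001 11001001 00111111 01100000

ctA ⊕ ctB = (M1 ⊕ K) ⊕ (M2 ⊕ K) = M1 ⊕ M2 — the shared key cancels under XOR.
byte 0: b5 ⊕ e7 = 52
byte 1: e2 ⊕ 7c = 9e
byte 2: 2c ⊕ 0a = 26
byte 3: ad ⊕ 6f = c2
byte 4: 8e ⊕ 88 = 06
byte 5: be ⊕ b5 = 0b
byte 6: 45 ⊕ a6 = e3
byte 7: 43 ⊕ 1a = 59
byte 8: 63 ⊕ e4 = 87
byte 9: f4 ⊕ b4 = 40
byte 10: 52 ⊕ bf = ed
byte 11: ba ⊕ 31 = 8b
byte 12: 29 ⊕ 10 = 39
byte 13: 70 ⊕ b9 = c9
byte 14: 49 ⊕ 76 = 3f
byte 15: 91 ⊕ f1 = 60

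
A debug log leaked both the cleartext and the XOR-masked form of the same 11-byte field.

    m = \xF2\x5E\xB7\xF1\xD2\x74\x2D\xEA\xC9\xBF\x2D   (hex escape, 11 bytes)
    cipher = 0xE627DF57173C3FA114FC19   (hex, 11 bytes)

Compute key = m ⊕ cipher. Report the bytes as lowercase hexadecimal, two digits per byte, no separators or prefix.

Since cipher = m ⊕ key, XORing both sides with m gives key = m ⊕ cipher.
f2 xor e6 = 14
5e xor 27 = 79
b7 xor df = 68
f1 xor 57 = a6
d2 xor 17 = c5
74 xor 3c = 48
2d xor 3f = 12
ea xor a1 = 4b
c9 xor 14 = dd
bf xor fc = 43
2d xor 19 = 34

147968a6c548124bdd4334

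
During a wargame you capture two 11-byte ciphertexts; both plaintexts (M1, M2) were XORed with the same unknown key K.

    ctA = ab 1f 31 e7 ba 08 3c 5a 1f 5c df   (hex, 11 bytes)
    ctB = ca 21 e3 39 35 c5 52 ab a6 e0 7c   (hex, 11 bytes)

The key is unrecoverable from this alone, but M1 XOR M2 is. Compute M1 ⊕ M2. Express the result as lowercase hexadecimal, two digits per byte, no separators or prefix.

ctA ⊕ ctB = (M1 ⊕ K) ⊕ (M2 ⊕ K) = M1 ⊕ M2 — the shared key cancels under XOR.
ab XOR ca = 61
1f XOR 21 = 3e
31 XOR e3 = d2
e7 XOR 39 = de
ba XOR 35 = 8f
08 XOR c5 = cd
3c XOR 52 = 6e
5a XOR ab = f1
1f XOR a6 = b9
5c XOR e0 = bc
df XOR 7c = a3

613ed2de8fcd6ef1b9bca3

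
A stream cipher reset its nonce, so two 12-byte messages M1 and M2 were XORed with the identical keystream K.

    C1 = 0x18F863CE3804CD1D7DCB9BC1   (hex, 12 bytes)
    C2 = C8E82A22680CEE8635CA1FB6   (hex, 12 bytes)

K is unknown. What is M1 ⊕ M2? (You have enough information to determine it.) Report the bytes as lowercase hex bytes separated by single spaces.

C1 ⊕ C2 = (M1 ⊕ K) ⊕ (M2 ⊕ K) = M1 ⊕ M2 — the shared key cancels under XOR.
byte 0: 00011000 xor 11001000 = 11010000
byte 1: 11111000 xor 11101000 = 00010000
byte 2: 01100011 xor 00101010 = 01001001
byte 3: 11001110 xor 00100010 = 11101100
byte 4: 00111000 xor 01101000 = 01010000
byte 5: 00000100 xor 00001100 = 00001000
byte 6: 11001101 xor 11101110 = 00100011
byte 7: 00011101 xor 10000110 = 10011011
byte 8: 01111101 xor 00110101 = 01001000
byte 9: 11001011 xor 11001010 = 00000001
byte 10: 10011011 xor 00011111 = 10000100
byte 11: 11000001 xor 10110110 = 01110111

d0 10 49 ec 50 08 23 9b 48 01 84 77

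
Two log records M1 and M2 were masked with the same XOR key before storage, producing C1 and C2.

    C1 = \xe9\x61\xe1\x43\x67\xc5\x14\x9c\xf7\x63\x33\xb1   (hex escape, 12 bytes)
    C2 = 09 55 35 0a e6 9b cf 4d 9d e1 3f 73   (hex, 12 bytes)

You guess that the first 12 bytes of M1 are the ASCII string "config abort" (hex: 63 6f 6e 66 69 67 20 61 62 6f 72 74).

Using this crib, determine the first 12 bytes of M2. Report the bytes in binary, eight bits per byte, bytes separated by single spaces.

10000011 01011011 10111010 00101111 11101000 00111001 11111011 10110000 00001000 11101101 01111110 10110110

First, C1 ⊕ C2 = (M1 ⊕ K) ⊕ (M2 ⊕ K) = M1 ⊕ M2, so the key drops out. Then M2 = (M1 ⊕ M2) ⊕ M1 over the first 12 bytes.
byte 0: (e9 XOR 09) XOR 63 = e0 XOR 63 = 83
byte 1: (61 XOR 55) XOR 6f = 34 XOR 6f = 5b
byte 2: (e1 XOR 35) XOR 6e = d4 XOR 6e = ba
byte 3: (43 XOR 0a) XOR 66 = 49 XOR 66 = 2f
byte 4: (67 XOR e6) XOR 69 = 81 XOR 69 = e8
byte 5: (c5 XOR 9b) XOR 67 = 5e XOR 67 = 39
byte 6: (14 XOR cf) XOR 20 = db XOR 20 = fb
byte 7: (9c XOR 4d) XOR 61 = d1 XOR 61 = b0
byte 8: (f7 XOR 9d) XOR 62 = 6a XOR 62 = 08
byte 9: (63 XOR e1) XOR 6f = 82 XOR 6f = ed
byte 10: (33 XOR 3f) XOR 72 = 0c XOR 72 = 7e
byte 11: (b1 XOR 73) XOR 74 = c2 XOR 74 = b6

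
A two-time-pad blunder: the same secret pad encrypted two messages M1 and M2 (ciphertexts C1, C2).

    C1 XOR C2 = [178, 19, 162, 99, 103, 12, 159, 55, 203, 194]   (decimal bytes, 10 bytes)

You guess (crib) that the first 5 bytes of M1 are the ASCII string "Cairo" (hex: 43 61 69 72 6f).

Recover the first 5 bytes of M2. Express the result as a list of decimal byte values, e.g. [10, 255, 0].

Since C1 ⊕ C2 = M1 ⊕ M2, XORing with the guessed M1 bytes yields the corresponding M2 bytes: M2 = (C1 ⊕ C2) ⊕ M1.
10110010 ^ 01000011 = 11110001
00010011 ^ 01100001 = 01110010
10100010 ^ 01101001 = 11001011
01100011 ^ 01110010 = 00010001
01100111 ^ 01101111 = 00001000

[241, 114, 203, 17, 8]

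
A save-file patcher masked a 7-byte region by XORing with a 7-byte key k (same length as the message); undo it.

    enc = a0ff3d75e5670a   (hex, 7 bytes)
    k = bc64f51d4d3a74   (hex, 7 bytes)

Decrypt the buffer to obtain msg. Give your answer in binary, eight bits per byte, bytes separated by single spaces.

XOR is its own inverse, so applying the key byte-wise gives the result directly.
10100000 XOR 10111100 = 00011100
11111111 XOR 01100100 = 10011011
00111101 XOR 11110101 = 11001000
01110101 XOR 00011101 = 01101000
11100101 XOR 01001101 = 10101000
01100111 XOR 00111010 = 01011101
00001010 XOR 01110100 = 01111110

00011100 10011011 11001000 01101000 10101000 01011101 01111110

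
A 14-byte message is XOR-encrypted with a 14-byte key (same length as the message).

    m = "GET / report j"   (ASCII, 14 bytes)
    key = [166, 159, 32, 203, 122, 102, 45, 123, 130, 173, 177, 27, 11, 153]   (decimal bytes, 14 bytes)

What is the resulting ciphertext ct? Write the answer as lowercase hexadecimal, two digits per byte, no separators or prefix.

XOR is its own inverse, so applying the key byte-wise gives the result directly.
47 xor a6 = e1
45 xor 9f = da
54 xor 20 = 74
20 xor cb = eb
2f xor 7a = 55
20 xor 66 = 46
72 xor 2d = 5f
65 xor 7b = 1e
70 xor 82 = f2
6f xor ad = c2
72 xor b1 = c3
74 xor 1b = 6f
20 xor 0b = 2b
6a xor 99 = f3

e1da74eb55465f1ef2c2c36f2bf3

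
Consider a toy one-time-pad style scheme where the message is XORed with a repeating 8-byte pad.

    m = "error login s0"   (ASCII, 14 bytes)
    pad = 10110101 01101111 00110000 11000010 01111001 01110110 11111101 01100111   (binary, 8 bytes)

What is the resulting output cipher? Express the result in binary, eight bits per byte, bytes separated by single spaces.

The 8-byte key repeats, so the effective keystream is b5 6f 30 c2 79 76 fd 67 b5 6f 30 c2 79 76.
byte 0: 65 ^ b5 = d0
byte 1: 72 ^ 6f = 1d
byte 2: 72 ^ 30 = 42
byte 3: 6f ^ c2 = ad
byte 4: 72 ^ 79 = 0b
byte 5: 20 ^ 76 = 56
byte 6: 6c ^ fd = 91
byte 7: 6f ^ 67 = 08
byte 8: 67 ^ b5 = d2
byte 9: 69 ^ 6f = 06
byte 10: 6e ^ 30 = 5e
byte 11: 20 ^ c2 = e2
byte 12: 73 ^ 79 = 0a
byte 13: 30 ^ 76 = 46

11010000 00011101 01000010 10101101 00001011 01010110 10010001 00001000 11010010 00000110 01011110 11100010 00001010 01000110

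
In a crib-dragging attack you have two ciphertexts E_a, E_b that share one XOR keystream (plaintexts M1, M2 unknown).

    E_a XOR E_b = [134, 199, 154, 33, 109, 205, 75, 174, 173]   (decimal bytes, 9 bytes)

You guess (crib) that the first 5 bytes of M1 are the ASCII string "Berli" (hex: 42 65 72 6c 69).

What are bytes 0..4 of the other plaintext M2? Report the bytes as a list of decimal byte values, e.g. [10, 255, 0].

Since E_a ⊕ E_b = M1 ⊕ M2, XORing with the guessed M1 bytes yields the corresponding M2 bytes: M2 = (E_a ⊕ E_b) ⊕ M1.
86 ^ 42 = c4
c7 ^ 65 = a2
9a ^ 72 = e8
21 ^ 6c = 4d
6d ^ 69 = 04

[196, 162, 232, 77, 4]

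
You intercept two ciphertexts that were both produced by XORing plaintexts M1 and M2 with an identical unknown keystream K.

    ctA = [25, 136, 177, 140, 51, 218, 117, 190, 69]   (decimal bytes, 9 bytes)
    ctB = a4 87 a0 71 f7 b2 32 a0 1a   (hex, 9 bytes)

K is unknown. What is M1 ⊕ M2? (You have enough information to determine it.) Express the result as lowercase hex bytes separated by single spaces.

bd 0f 11 fd c4 68 47 1e 5f

ctA ⊕ ctB = (M1 ⊕ K) ⊕ (M2 ⊕ K) = M1 ⊕ M2 — the shared key cancels under XOR.
19 ⊕ a4 = bd
88 ⊕ 87 = 0f
b1 ⊕ a0 = 11
8c ⊕ 71 = fd
33 ⊕ f7 = c4
da ⊕ b2 = 68
75 ⊕ 32 = 47
be ⊕ a0 = 1e
45 ⊕ 1a = 5f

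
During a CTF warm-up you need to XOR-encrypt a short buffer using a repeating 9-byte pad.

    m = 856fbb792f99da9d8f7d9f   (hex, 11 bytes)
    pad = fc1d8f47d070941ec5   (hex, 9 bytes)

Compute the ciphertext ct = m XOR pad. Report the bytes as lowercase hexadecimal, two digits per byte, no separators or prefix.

7972343effe94e834a8182

The 9-byte key repeats, so the effective keystream is fc 1d 8f 47 d0 70 94 1e c5 fc 1d.
byte 0: 10000101 ^ 11111100 = 01111001
byte 1: 01101111 ^ 00011101 = 01110010
byte 2: 10111011 ^ 10001111 = 00110100
byte 3: 01111001 ^ 01000111 = 00111110
byte 4: 00101111 ^ 11010000 = 11111111
byte 5: 10011001 ^ 01110000 = 11101001
byte 6: 11011010 ^ 10010100 = 01001110
byte 7: 10011101 ^ 00011110 = 10000011
byte 8: 10001111 ^ 11000101 = 01001010
byte 9: 01111101 ^ 11111100 = 10000001
byte 10: 10011111 ^ 00011101 = 10000010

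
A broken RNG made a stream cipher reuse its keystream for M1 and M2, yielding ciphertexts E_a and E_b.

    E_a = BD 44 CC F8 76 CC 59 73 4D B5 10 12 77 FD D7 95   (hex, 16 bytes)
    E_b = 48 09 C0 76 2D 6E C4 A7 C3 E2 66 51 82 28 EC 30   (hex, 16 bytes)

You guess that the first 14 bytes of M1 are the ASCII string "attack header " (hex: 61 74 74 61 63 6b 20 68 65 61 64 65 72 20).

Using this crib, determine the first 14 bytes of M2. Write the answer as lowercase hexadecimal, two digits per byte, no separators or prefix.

943978ef38c9bdbceb36122687f5

First, E_a ⊕ E_b = (M1 ⊕ K) ⊕ (M2 ⊕ K) = M1 ⊕ M2, so the key drops out. Then M2 = (M1 ⊕ M2) ⊕ M1 over the first 14 bytes.
byte 0: (bd xor 48) xor 61 = f5 xor 61 = 94
byte 1: (44 xor 09) xor 74 = 4d xor 74 = 39
byte 2: (cc xor c0) xor 74 = 0c xor 74 = 78
byte 3: (f8 xor 76) xor 61 = 8e xor 61 = ef
byte 4: (76 xor 2d) xor 63 = 5b xor 63 = 38
byte 5: (cc xor 6e) xor 6b = a2 xor 6b = c9
byte 6: (59 xor c4) xor 20 = 9d xor 20 = bd
byte 7: (73 xor a7) xor 68 = d4 xor 68 = bc
byte 8: (4d xor c3) xor 65 = 8e xor 65 = eb
byte 9: (b5 xor e2) xor 61 = 57 xor 61 = 36
byte 10: (10 xor 66) xor 64 = 76 xor 64 = 12
byte 11: (12 xor 51) xor 65 = 43 xor 65 = 26
byte 12: (77 xor 82) xor 72 = f5 xor 72 = 87
byte 13: (fd xor 28) xor 20 = d5 xor 20 = f5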